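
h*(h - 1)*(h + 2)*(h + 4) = h^4 + 5*h^3 + 2*h^2 - 8*h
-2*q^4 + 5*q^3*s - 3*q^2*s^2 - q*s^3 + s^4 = (-q + s)^3*(2*q + s)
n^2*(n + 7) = n^3 + 7*n^2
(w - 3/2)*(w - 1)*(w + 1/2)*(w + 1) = w^4 - w^3 - 7*w^2/4 + w + 3/4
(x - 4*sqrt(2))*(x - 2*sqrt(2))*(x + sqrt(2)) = x^3 - 5*sqrt(2)*x^2 + 4*x + 16*sqrt(2)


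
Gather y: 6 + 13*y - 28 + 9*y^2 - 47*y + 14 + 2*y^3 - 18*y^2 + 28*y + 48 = 2*y^3 - 9*y^2 - 6*y + 40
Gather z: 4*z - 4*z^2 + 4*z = -4*z^2 + 8*z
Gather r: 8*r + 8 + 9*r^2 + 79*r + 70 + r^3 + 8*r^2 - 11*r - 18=r^3 + 17*r^2 + 76*r + 60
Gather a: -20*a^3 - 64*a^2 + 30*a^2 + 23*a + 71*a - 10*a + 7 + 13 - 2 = -20*a^3 - 34*a^2 + 84*a + 18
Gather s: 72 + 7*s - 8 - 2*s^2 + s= -2*s^2 + 8*s + 64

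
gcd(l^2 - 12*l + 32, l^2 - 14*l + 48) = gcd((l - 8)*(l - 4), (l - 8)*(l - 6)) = l - 8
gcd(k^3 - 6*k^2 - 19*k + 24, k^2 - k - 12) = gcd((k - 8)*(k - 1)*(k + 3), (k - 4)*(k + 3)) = k + 3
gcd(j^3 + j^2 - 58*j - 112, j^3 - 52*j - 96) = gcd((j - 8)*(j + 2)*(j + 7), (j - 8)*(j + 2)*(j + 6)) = j^2 - 6*j - 16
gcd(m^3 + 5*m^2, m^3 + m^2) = m^2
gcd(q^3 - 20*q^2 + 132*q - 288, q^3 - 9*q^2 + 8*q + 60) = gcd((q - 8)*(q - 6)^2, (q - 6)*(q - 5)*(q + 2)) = q - 6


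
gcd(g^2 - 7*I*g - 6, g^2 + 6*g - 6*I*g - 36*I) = g - 6*I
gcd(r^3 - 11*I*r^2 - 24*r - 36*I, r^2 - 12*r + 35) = 1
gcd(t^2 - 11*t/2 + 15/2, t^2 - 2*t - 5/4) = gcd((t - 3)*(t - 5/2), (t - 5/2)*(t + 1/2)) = t - 5/2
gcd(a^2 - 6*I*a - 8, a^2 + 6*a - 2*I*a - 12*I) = a - 2*I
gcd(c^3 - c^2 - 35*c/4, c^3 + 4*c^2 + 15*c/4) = c^2 + 5*c/2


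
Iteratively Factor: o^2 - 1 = (o - 1)*(o + 1)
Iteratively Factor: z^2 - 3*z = (z - 3)*(z)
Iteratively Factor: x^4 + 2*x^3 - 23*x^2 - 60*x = (x + 4)*(x^3 - 2*x^2 - 15*x) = (x - 5)*(x + 4)*(x^2 + 3*x) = (x - 5)*(x + 3)*(x + 4)*(x)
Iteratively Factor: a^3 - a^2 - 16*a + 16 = (a + 4)*(a^2 - 5*a + 4) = (a - 1)*(a + 4)*(a - 4)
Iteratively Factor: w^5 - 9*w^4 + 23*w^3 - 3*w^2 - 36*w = (w + 1)*(w^4 - 10*w^3 + 33*w^2 - 36*w) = (w - 4)*(w + 1)*(w^3 - 6*w^2 + 9*w) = w*(w - 4)*(w + 1)*(w^2 - 6*w + 9) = w*(w - 4)*(w - 3)*(w + 1)*(w - 3)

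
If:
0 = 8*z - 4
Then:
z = 1/2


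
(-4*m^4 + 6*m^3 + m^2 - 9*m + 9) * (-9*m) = 36*m^5 - 54*m^4 - 9*m^3 + 81*m^2 - 81*m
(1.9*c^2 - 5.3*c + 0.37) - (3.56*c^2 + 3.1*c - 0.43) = -1.66*c^2 - 8.4*c + 0.8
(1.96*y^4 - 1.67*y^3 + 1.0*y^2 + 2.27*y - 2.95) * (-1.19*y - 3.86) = -2.3324*y^5 - 5.5783*y^4 + 5.2562*y^3 - 6.5613*y^2 - 5.2517*y + 11.387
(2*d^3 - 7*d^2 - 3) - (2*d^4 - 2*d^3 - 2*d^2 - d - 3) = -2*d^4 + 4*d^3 - 5*d^2 + d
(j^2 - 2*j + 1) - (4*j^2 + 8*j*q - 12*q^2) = -3*j^2 - 8*j*q - 2*j + 12*q^2 + 1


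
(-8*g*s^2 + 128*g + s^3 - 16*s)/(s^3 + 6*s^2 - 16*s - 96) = (-8*g + s)/(s + 6)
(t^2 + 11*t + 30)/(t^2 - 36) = (t + 5)/(t - 6)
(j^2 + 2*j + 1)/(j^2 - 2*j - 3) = (j + 1)/(j - 3)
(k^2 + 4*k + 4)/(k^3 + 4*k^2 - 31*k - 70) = (k + 2)/(k^2 + 2*k - 35)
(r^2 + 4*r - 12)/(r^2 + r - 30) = (r - 2)/(r - 5)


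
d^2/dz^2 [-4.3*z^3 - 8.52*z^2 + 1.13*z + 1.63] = -25.8*z - 17.04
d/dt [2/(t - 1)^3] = -6/(t - 1)^4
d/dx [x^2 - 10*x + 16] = 2*x - 10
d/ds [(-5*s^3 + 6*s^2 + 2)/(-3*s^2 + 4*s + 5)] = (15*s^4 - 40*s^3 - 51*s^2 + 72*s - 8)/(9*s^4 - 24*s^3 - 14*s^2 + 40*s + 25)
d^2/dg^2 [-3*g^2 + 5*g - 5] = -6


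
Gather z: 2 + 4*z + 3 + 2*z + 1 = 6*z + 6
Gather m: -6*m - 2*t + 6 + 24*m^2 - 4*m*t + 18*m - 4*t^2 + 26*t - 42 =24*m^2 + m*(12 - 4*t) - 4*t^2 + 24*t - 36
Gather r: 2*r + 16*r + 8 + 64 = 18*r + 72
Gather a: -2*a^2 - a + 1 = -2*a^2 - a + 1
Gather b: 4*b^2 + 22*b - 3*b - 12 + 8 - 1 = 4*b^2 + 19*b - 5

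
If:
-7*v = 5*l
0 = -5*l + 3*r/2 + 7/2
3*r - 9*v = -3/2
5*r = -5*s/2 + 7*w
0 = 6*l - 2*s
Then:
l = 77/230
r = -28/23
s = 231/230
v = -11/46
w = -47/92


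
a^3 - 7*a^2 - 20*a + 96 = (a - 8)*(a - 3)*(a + 4)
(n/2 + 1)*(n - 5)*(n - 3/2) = n^3/2 - 9*n^2/4 - 11*n/4 + 15/2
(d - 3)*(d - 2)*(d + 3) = d^3 - 2*d^2 - 9*d + 18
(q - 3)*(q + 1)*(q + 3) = q^3 + q^2 - 9*q - 9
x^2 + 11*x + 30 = (x + 5)*(x + 6)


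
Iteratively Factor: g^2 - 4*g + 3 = (g - 3)*(g - 1)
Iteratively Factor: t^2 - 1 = (t - 1)*(t + 1)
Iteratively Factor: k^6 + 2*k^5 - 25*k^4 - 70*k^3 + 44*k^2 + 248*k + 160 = (k - 2)*(k^5 + 4*k^4 - 17*k^3 - 104*k^2 - 164*k - 80) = (k - 2)*(k + 4)*(k^4 - 17*k^2 - 36*k - 20) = (k - 2)*(k + 2)*(k + 4)*(k^3 - 2*k^2 - 13*k - 10) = (k - 2)*(k + 1)*(k + 2)*(k + 4)*(k^2 - 3*k - 10) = (k - 2)*(k + 1)*(k + 2)^2*(k + 4)*(k - 5)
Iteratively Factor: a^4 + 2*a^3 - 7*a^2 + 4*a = (a - 1)*(a^3 + 3*a^2 - 4*a) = (a - 1)^2*(a^2 + 4*a) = (a - 1)^2*(a + 4)*(a)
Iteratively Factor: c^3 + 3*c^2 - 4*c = (c)*(c^2 + 3*c - 4) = c*(c - 1)*(c + 4)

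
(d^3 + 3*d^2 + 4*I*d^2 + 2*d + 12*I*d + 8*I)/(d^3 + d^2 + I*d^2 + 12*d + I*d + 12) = (d + 2)/(d - 3*I)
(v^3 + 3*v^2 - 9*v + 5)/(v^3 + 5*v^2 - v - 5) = (v - 1)/(v + 1)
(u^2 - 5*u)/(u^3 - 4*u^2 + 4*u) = (u - 5)/(u^2 - 4*u + 4)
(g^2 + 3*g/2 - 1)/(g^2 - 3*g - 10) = (g - 1/2)/(g - 5)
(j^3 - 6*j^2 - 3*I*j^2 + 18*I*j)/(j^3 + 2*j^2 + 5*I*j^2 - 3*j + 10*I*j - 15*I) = j*(j^2 - 3*j*(2 + I) + 18*I)/(j^3 + j^2*(2 + 5*I) + j*(-3 + 10*I) - 15*I)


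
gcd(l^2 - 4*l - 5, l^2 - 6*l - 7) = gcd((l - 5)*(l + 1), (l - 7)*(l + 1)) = l + 1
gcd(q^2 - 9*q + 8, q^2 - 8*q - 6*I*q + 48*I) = q - 8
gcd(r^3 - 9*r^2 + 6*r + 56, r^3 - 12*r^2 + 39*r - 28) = r^2 - 11*r + 28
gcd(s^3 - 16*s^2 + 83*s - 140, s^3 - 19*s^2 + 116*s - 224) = s^2 - 11*s + 28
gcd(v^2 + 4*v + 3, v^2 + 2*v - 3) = v + 3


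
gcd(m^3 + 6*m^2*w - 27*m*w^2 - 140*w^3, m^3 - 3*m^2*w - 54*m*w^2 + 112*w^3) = m + 7*w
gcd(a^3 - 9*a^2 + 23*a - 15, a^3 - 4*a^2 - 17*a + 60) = a^2 - 8*a + 15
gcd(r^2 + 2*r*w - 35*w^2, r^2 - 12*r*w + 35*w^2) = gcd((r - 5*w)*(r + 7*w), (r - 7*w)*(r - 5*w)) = r - 5*w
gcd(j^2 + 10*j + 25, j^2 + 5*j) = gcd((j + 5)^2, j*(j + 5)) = j + 5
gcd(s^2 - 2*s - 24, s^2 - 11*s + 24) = 1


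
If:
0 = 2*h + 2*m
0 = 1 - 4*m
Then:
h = -1/4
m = 1/4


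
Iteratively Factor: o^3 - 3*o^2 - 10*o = (o - 5)*(o^2 + 2*o) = (o - 5)*(o + 2)*(o)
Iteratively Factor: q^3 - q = (q + 1)*(q^2 - q) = q*(q + 1)*(q - 1)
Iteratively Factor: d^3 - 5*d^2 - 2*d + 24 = (d + 2)*(d^2 - 7*d + 12) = (d - 3)*(d + 2)*(d - 4)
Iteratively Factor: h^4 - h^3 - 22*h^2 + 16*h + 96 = (h - 4)*(h^3 + 3*h^2 - 10*h - 24) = (h - 4)*(h - 3)*(h^2 + 6*h + 8) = (h - 4)*(h - 3)*(h + 2)*(h + 4)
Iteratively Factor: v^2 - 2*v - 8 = (v + 2)*(v - 4)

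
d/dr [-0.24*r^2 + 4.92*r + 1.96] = 4.92 - 0.48*r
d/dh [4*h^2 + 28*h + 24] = 8*h + 28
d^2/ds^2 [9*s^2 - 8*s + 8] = 18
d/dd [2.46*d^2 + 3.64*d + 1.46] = 4.92*d + 3.64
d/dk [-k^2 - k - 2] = -2*k - 1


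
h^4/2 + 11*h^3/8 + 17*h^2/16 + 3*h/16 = h*(h/2 + 1/2)*(h + 1/4)*(h + 3/2)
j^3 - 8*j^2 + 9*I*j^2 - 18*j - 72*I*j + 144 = (j - 8)*(j + 3*I)*(j + 6*I)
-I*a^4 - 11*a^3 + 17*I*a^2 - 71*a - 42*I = (a - 7*I)*(a - 6*I)*(a + I)*(-I*a + 1)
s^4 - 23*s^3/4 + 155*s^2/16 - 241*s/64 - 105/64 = (s - 3)*(s - 7/4)*(s - 5/4)*(s + 1/4)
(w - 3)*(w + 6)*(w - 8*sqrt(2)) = w^3 - 8*sqrt(2)*w^2 + 3*w^2 - 24*sqrt(2)*w - 18*w + 144*sqrt(2)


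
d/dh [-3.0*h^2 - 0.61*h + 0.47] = -6.0*h - 0.61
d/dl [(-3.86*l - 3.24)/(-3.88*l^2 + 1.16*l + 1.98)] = (14.9768*l^2 - 4.4776*l - (3.86*l + 3.24)*(7.76*l - 1.16) - 7.6428)/(-3.88*l^2 + 1.16*l + 1.98)^2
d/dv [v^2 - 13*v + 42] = 2*v - 13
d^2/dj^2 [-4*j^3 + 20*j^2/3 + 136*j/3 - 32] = 40/3 - 24*j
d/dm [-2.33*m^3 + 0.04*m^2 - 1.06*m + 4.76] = -6.99*m^2 + 0.08*m - 1.06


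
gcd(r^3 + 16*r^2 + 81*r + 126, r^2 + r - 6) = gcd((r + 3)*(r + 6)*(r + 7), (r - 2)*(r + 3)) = r + 3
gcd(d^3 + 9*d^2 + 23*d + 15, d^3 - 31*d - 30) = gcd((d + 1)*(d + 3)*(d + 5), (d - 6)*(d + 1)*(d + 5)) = d^2 + 6*d + 5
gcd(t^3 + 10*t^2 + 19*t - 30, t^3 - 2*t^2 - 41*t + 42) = t^2 + 5*t - 6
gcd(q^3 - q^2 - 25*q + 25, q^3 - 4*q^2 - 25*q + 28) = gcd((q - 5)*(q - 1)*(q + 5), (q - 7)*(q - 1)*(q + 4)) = q - 1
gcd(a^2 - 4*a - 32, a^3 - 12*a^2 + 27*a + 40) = a - 8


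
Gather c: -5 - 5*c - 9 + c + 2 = -4*c - 12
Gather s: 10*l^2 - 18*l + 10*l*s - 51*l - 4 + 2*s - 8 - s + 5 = 10*l^2 - 69*l + s*(10*l + 1) - 7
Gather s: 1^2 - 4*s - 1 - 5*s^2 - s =-5*s^2 - 5*s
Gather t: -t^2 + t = -t^2 + t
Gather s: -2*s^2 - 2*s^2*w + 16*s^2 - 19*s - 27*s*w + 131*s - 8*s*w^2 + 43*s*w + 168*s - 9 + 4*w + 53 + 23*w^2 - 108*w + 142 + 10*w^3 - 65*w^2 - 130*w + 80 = s^2*(14 - 2*w) + s*(-8*w^2 + 16*w + 280) + 10*w^3 - 42*w^2 - 234*w + 266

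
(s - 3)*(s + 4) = s^2 + s - 12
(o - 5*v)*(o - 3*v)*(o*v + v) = o^3*v - 8*o^2*v^2 + o^2*v + 15*o*v^3 - 8*o*v^2 + 15*v^3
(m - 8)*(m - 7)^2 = m^3 - 22*m^2 + 161*m - 392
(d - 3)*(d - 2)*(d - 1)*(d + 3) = d^4 - 3*d^3 - 7*d^2 + 27*d - 18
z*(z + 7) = z^2 + 7*z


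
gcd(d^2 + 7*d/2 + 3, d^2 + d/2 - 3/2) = d + 3/2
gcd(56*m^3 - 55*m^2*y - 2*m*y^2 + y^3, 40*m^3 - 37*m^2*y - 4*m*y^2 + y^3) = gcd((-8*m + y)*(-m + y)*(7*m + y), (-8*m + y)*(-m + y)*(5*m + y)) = 8*m^2 - 9*m*y + y^2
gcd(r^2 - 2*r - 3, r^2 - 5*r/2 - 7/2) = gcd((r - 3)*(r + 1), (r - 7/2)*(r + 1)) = r + 1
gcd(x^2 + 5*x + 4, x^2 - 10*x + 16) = 1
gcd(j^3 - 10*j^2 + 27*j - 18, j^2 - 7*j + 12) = j - 3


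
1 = 1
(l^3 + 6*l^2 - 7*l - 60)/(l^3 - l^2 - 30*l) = (l^2 + l - 12)/(l*(l - 6))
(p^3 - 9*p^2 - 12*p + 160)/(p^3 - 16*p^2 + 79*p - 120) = (p + 4)/(p - 3)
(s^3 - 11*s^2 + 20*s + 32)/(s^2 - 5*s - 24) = (s^2 - 3*s - 4)/(s + 3)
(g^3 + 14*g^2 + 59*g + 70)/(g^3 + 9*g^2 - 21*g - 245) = (g^2 + 7*g + 10)/(g^2 + 2*g - 35)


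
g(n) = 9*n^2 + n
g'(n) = 18*n + 1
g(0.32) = 1.24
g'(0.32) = 6.76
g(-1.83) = 28.31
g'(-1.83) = -31.94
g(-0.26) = 0.35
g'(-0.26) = -3.68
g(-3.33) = 96.47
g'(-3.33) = -58.94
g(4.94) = 224.57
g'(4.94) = 89.92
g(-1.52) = 19.27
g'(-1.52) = -26.36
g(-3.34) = 97.06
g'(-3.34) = -59.12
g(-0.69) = 3.59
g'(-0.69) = -11.42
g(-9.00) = 720.00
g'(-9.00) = -161.00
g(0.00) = 0.00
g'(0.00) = 1.00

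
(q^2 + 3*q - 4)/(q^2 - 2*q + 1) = (q + 4)/(q - 1)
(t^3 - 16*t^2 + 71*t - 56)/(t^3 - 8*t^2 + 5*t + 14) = (t^2 - 9*t + 8)/(t^2 - t - 2)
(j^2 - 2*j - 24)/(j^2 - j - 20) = (j - 6)/(j - 5)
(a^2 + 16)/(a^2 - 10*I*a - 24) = (a + 4*I)/(a - 6*I)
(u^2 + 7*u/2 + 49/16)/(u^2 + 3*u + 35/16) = (4*u + 7)/(4*u + 5)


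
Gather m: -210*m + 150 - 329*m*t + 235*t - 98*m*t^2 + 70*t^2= m*(-98*t^2 - 329*t - 210) + 70*t^2 + 235*t + 150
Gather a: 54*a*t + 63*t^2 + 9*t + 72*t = 54*a*t + 63*t^2 + 81*t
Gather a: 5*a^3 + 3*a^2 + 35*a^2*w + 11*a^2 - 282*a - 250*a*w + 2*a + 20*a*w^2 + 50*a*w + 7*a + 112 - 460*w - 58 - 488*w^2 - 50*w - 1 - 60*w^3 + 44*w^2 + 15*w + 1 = 5*a^3 + a^2*(35*w + 14) + a*(20*w^2 - 200*w - 273) - 60*w^3 - 444*w^2 - 495*w + 54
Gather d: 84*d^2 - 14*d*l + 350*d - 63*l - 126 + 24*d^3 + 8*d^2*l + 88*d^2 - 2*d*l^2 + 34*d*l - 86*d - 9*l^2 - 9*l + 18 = 24*d^3 + d^2*(8*l + 172) + d*(-2*l^2 + 20*l + 264) - 9*l^2 - 72*l - 108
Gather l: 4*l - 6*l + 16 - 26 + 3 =-2*l - 7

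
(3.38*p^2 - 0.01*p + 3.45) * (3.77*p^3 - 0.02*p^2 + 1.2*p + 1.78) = 12.7426*p^5 - 0.1053*p^4 + 17.0627*p^3 + 5.9354*p^2 + 4.1222*p + 6.141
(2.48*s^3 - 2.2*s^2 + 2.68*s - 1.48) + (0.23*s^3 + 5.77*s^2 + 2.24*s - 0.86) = 2.71*s^3 + 3.57*s^2 + 4.92*s - 2.34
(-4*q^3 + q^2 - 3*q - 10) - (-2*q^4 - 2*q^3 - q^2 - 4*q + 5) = 2*q^4 - 2*q^3 + 2*q^2 + q - 15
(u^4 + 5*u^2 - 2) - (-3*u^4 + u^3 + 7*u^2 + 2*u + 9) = 4*u^4 - u^3 - 2*u^2 - 2*u - 11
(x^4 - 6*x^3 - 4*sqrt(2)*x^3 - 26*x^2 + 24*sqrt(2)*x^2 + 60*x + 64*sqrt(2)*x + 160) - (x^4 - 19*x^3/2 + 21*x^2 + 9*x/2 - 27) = -4*sqrt(2)*x^3 + 7*x^3/2 - 47*x^2 + 24*sqrt(2)*x^2 + 111*x/2 + 64*sqrt(2)*x + 187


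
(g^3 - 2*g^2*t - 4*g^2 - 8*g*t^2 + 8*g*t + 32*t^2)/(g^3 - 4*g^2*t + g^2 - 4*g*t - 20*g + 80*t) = (g + 2*t)/(g + 5)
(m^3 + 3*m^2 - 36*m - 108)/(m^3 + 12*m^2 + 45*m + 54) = (m - 6)/(m + 3)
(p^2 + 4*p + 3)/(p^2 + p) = (p + 3)/p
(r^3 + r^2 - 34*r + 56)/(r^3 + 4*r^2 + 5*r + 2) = (r^3 + r^2 - 34*r + 56)/(r^3 + 4*r^2 + 5*r + 2)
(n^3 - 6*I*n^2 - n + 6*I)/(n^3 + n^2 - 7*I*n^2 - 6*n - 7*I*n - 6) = (n - 1)/(n - I)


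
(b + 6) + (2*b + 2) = 3*b + 8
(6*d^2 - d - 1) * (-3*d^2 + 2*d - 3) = -18*d^4 + 15*d^3 - 17*d^2 + d + 3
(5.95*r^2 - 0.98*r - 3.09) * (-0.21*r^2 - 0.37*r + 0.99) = -1.2495*r^4 - 1.9957*r^3 + 6.902*r^2 + 0.1731*r - 3.0591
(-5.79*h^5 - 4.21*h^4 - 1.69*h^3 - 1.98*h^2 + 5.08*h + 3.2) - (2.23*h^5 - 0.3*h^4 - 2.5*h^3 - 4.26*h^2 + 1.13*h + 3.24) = -8.02*h^5 - 3.91*h^4 + 0.81*h^3 + 2.28*h^2 + 3.95*h - 0.04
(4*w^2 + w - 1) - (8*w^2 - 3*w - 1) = -4*w^2 + 4*w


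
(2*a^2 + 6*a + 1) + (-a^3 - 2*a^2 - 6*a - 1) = -a^3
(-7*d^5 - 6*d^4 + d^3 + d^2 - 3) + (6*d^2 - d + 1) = -7*d^5 - 6*d^4 + d^3 + 7*d^2 - d - 2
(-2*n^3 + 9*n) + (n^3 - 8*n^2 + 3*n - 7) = -n^3 - 8*n^2 + 12*n - 7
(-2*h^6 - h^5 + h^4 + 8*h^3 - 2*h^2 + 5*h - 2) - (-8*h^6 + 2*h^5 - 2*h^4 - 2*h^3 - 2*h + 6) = 6*h^6 - 3*h^5 + 3*h^4 + 10*h^3 - 2*h^2 + 7*h - 8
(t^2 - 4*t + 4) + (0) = t^2 - 4*t + 4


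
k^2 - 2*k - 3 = (k - 3)*(k + 1)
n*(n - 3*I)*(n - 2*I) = n^3 - 5*I*n^2 - 6*n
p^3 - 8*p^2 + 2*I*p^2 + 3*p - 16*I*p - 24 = (p - 8)*(p - I)*(p + 3*I)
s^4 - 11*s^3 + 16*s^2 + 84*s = s*(s - 7)*(s - 6)*(s + 2)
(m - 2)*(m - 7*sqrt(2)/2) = m^2 - 7*sqrt(2)*m/2 - 2*m + 7*sqrt(2)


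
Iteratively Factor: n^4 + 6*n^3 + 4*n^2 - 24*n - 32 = (n + 2)*(n^3 + 4*n^2 - 4*n - 16) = (n + 2)^2*(n^2 + 2*n - 8) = (n - 2)*(n + 2)^2*(n + 4)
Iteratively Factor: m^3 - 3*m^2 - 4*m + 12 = (m + 2)*(m^2 - 5*m + 6) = (m - 2)*(m + 2)*(m - 3)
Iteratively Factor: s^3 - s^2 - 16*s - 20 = (s + 2)*(s^2 - 3*s - 10) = (s + 2)^2*(s - 5)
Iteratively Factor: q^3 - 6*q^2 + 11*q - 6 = (q - 1)*(q^2 - 5*q + 6) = (q - 3)*(q - 1)*(q - 2)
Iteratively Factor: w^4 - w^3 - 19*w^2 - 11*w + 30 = (w + 2)*(w^3 - 3*w^2 - 13*w + 15) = (w - 5)*(w + 2)*(w^2 + 2*w - 3) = (w - 5)*(w + 2)*(w + 3)*(w - 1)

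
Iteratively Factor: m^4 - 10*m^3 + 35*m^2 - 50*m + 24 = (m - 2)*(m^3 - 8*m^2 + 19*m - 12) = (m - 3)*(m - 2)*(m^2 - 5*m + 4) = (m - 4)*(m - 3)*(m - 2)*(m - 1)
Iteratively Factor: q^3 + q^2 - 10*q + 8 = (q - 2)*(q^2 + 3*q - 4) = (q - 2)*(q - 1)*(q + 4)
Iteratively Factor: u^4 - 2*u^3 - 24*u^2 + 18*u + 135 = (u + 3)*(u^3 - 5*u^2 - 9*u + 45) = (u - 3)*(u + 3)*(u^2 - 2*u - 15) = (u - 3)*(u + 3)^2*(u - 5)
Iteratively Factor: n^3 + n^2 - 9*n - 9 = (n + 3)*(n^2 - 2*n - 3) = (n - 3)*(n + 3)*(n + 1)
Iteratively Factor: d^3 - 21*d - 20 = (d + 4)*(d^2 - 4*d - 5) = (d + 1)*(d + 4)*(d - 5)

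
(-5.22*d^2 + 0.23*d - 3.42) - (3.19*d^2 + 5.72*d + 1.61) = -8.41*d^2 - 5.49*d - 5.03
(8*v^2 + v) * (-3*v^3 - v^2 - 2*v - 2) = -24*v^5 - 11*v^4 - 17*v^3 - 18*v^2 - 2*v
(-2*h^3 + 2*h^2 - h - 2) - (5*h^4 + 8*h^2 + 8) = -5*h^4 - 2*h^3 - 6*h^2 - h - 10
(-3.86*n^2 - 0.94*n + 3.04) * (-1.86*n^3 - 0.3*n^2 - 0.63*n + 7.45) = 7.1796*n^5 + 2.9064*n^4 - 2.9406*n^3 - 29.0768*n^2 - 8.9182*n + 22.648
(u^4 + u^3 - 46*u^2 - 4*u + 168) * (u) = u^5 + u^4 - 46*u^3 - 4*u^2 + 168*u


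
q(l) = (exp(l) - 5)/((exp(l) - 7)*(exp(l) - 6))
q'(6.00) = 0.00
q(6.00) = 0.00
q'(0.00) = -0.02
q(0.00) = -0.13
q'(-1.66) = -0.00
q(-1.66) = -0.12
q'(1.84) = 46.16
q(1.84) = -6.22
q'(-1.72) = -0.00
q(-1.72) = -0.12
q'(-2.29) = -0.00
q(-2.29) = -0.12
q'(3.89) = -0.03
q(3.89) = 0.02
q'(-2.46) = -0.00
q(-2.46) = -0.12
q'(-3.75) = -0.00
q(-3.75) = -0.12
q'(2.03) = -37.46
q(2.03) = 2.64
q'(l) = exp(l)/((exp(l) - 7)*(exp(l) - 6)) - (exp(l) - 5)*exp(l)/((exp(l) - 7)*(exp(l) - 6)^2) - (exp(l) - 5)*exp(l)/((exp(l) - 7)^2*(exp(l) - 6)) = (-exp(2*l) + 10*exp(l) - 23)*exp(l)/(exp(4*l) - 26*exp(3*l) + 253*exp(2*l) - 1092*exp(l) + 1764)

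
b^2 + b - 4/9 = (b - 1/3)*(b + 4/3)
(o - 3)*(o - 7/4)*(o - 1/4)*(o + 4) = o^4 - o^3 - 217*o^2/16 + 391*o/16 - 21/4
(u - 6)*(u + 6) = u^2 - 36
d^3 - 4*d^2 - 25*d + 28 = (d - 7)*(d - 1)*(d + 4)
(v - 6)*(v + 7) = v^2 + v - 42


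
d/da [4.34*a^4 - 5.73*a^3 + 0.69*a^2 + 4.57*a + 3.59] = 17.36*a^3 - 17.19*a^2 + 1.38*a + 4.57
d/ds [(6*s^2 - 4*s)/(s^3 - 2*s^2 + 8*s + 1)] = 2*(-3*s^4 + 4*s^3 + 20*s^2 + 6*s - 2)/(s^6 - 4*s^5 + 20*s^4 - 30*s^3 + 60*s^2 + 16*s + 1)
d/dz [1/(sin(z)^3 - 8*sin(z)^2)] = (16 - 3*sin(z))*cos(z)/((sin(z) - 8)^2*sin(z)^3)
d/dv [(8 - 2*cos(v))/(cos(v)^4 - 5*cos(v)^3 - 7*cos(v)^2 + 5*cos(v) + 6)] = 2*(-3*cos(v)^3 + 29*cos(v)^2 - 82*cos(v) + 26)/((cos(v) - 6)^2*(cos(v) + 1)*sin(v)^3)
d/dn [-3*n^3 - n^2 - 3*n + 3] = -9*n^2 - 2*n - 3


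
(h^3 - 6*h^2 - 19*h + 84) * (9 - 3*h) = -3*h^4 + 27*h^3 + 3*h^2 - 423*h + 756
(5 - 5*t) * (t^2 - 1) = -5*t^3 + 5*t^2 + 5*t - 5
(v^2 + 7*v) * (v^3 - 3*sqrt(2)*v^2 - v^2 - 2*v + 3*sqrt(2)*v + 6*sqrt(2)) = v^5 - 3*sqrt(2)*v^4 + 6*v^4 - 18*sqrt(2)*v^3 - 9*v^3 - 14*v^2 + 27*sqrt(2)*v^2 + 42*sqrt(2)*v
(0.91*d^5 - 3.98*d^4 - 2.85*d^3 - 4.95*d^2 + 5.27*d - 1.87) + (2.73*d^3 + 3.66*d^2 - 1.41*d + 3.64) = 0.91*d^5 - 3.98*d^4 - 0.12*d^3 - 1.29*d^2 + 3.86*d + 1.77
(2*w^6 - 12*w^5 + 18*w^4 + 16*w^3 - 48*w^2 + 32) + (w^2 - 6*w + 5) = 2*w^6 - 12*w^5 + 18*w^4 + 16*w^3 - 47*w^2 - 6*w + 37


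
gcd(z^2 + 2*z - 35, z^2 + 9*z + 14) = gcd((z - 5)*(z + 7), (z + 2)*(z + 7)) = z + 7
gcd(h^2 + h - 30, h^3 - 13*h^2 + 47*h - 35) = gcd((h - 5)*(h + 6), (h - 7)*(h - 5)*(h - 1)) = h - 5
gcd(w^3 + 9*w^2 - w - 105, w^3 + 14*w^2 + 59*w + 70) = w^2 + 12*w + 35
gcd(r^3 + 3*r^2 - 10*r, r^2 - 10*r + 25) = 1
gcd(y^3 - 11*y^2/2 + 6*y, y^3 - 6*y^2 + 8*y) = y^2 - 4*y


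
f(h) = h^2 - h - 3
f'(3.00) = 5.00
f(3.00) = 3.00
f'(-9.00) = -19.00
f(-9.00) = 87.00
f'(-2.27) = -5.54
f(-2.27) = 4.42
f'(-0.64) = -2.28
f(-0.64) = -1.95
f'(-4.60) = -10.20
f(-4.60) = 22.76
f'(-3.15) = -7.30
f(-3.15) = 10.07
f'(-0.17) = -1.34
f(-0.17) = -2.80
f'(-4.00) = -9.00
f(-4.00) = 17.00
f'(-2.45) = -5.90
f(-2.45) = 5.45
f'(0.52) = 0.04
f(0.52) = -3.25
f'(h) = 2*h - 1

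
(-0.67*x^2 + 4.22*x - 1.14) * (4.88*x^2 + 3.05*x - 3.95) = -3.2696*x^4 + 18.5501*x^3 + 9.9543*x^2 - 20.146*x + 4.503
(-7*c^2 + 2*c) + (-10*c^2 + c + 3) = -17*c^2 + 3*c + 3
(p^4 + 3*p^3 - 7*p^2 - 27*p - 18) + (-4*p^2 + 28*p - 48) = p^4 + 3*p^3 - 11*p^2 + p - 66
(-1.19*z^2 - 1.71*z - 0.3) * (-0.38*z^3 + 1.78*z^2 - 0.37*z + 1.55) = 0.4522*z^5 - 1.4684*z^4 - 2.4895*z^3 - 1.7458*z^2 - 2.5395*z - 0.465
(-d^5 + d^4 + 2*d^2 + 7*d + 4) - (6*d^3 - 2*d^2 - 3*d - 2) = -d^5 + d^4 - 6*d^3 + 4*d^2 + 10*d + 6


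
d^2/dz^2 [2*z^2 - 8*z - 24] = 4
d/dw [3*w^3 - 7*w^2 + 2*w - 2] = 9*w^2 - 14*w + 2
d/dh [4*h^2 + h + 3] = 8*h + 1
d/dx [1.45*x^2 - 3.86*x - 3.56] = 2.9*x - 3.86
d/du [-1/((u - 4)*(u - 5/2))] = 2*(4*u - 13)/((u - 4)^2*(2*u - 5)^2)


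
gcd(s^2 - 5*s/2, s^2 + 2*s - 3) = 1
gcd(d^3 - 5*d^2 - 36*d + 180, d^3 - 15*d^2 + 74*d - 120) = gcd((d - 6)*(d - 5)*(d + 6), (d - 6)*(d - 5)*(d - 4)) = d^2 - 11*d + 30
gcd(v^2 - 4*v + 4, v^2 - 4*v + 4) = v^2 - 4*v + 4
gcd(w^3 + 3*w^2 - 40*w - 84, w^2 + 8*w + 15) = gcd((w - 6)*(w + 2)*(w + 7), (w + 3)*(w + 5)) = 1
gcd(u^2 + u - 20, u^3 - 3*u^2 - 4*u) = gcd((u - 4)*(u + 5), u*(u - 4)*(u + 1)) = u - 4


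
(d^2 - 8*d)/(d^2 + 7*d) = (d - 8)/(d + 7)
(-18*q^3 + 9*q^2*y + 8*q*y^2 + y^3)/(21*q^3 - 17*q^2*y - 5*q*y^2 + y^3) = (6*q + y)/(-7*q + y)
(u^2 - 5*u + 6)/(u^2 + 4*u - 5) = (u^2 - 5*u + 6)/(u^2 + 4*u - 5)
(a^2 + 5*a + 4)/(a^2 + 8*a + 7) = (a + 4)/(a + 7)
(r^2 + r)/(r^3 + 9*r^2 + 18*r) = (r + 1)/(r^2 + 9*r + 18)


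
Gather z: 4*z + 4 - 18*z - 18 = -14*z - 14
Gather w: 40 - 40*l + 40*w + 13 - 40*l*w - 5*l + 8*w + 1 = -45*l + w*(48 - 40*l) + 54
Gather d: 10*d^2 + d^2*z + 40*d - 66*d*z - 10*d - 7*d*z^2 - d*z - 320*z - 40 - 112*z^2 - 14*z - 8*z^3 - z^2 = d^2*(z + 10) + d*(-7*z^2 - 67*z + 30) - 8*z^3 - 113*z^2 - 334*z - 40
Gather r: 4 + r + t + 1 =r + t + 5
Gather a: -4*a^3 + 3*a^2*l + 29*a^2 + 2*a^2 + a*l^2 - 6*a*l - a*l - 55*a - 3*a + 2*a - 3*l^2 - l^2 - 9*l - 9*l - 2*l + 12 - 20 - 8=-4*a^3 + a^2*(3*l + 31) + a*(l^2 - 7*l - 56) - 4*l^2 - 20*l - 16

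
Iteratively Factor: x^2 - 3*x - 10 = (x + 2)*(x - 5)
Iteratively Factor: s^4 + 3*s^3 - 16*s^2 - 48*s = (s)*(s^3 + 3*s^2 - 16*s - 48) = s*(s - 4)*(s^2 + 7*s + 12) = s*(s - 4)*(s + 4)*(s + 3)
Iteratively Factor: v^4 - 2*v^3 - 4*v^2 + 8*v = (v - 2)*(v^3 - 4*v) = (v - 2)^2*(v^2 + 2*v) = v*(v - 2)^2*(v + 2)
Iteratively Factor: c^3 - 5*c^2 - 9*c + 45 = (c - 3)*(c^2 - 2*c - 15) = (c - 3)*(c + 3)*(c - 5)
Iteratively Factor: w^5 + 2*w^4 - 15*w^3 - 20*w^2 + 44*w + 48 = (w + 4)*(w^4 - 2*w^3 - 7*w^2 + 8*w + 12) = (w + 2)*(w + 4)*(w^3 - 4*w^2 + w + 6) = (w - 3)*(w + 2)*(w + 4)*(w^2 - w - 2) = (w - 3)*(w - 2)*(w + 2)*(w + 4)*(w + 1)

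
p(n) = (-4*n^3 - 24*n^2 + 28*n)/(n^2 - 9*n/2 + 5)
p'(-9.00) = -3.04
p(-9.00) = 5.69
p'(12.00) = -2.28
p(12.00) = -105.60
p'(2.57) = 57716.05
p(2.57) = -3871.08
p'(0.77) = -3.96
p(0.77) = 2.59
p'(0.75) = -3.10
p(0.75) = 2.66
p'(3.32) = 337.21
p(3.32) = -293.75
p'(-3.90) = -1.18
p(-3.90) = -6.28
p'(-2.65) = 0.09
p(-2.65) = -7.03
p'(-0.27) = 5.20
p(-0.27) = -1.47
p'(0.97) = -17.99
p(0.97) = 0.59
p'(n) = (9/2 - 2*n)*(-4*n^3 - 24*n^2 + 28*n)/(n^2 - 9*n/2 + 5)^2 + (-12*n^2 - 48*n + 28)/(n^2 - 9*n/2 + 5)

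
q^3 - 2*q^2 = q^2*(q - 2)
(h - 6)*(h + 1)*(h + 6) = h^3 + h^2 - 36*h - 36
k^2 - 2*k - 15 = (k - 5)*(k + 3)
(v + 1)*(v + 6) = v^2 + 7*v + 6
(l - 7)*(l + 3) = l^2 - 4*l - 21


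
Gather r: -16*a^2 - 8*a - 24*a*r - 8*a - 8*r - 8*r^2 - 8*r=-16*a^2 - 16*a - 8*r^2 + r*(-24*a - 16)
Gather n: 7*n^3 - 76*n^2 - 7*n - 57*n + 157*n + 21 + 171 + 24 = 7*n^3 - 76*n^2 + 93*n + 216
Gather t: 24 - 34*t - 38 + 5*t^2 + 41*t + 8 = 5*t^2 + 7*t - 6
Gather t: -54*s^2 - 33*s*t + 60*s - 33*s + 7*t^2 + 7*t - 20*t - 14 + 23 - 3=-54*s^2 + 27*s + 7*t^2 + t*(-33*s - 13) + 6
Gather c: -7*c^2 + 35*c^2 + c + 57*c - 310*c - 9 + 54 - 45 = 28*c^2 - 252*c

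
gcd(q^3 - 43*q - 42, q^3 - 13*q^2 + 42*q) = q - 7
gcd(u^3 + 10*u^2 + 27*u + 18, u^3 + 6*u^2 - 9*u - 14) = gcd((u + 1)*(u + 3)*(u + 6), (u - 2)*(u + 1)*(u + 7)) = u + 1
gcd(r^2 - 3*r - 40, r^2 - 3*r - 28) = 1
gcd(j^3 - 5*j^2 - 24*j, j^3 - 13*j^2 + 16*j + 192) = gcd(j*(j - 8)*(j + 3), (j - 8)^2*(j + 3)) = j^2 - 5*j - 24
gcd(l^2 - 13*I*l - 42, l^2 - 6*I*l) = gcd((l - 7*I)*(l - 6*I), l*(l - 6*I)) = l - 6*I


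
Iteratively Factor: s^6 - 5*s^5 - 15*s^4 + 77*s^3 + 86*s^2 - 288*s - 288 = (s + 1)*(s^5 - 6*s^4 - 9*s^3 + 86*s^2 - 288) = (s - 3)*(s + 1)*(s^4 - 3*s^3 - 18*s^2 + 32*s + 96) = (s - 4)*(s - 3)*(s + 1)*(s^3 + s^2 - 14*s - 24) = (s - 4)*(s - 3)*(s + 1)*(s + 2)*(s^2 - s - 12) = (s - 4)*(s - 3)*(s + 1)*(s + 2)*(s + 3)*(s - 4)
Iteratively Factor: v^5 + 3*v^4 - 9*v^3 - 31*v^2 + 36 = (v - 1)*(v^4 + 4*v^3 - 5*v^2 - 36*v - 36) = (v - 3)*(v - 1)*(v^3 + 7*v^2 + 16*v + 12) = (v - 3)*(v - 1)*(v + 2)*(v^2 + 5*v + 6) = (v - 3)*(v - 1)*(v + 2)*(v + 3)*(v + 2)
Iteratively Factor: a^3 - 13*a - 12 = (a + 1)*(a^2 - a - 12) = (a + 1)*(a + 3)*(a - 4)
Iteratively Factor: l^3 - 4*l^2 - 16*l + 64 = (l - 4)*(l^2 - 16) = (l - 4)*(l + 4)*(l - 4)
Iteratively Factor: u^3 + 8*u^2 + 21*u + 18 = (u + 3)*(u^2 + 5*u + 6) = (u + 3)^2*(u + 2)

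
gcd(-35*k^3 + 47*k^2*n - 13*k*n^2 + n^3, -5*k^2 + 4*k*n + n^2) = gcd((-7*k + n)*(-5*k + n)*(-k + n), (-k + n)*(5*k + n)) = k - n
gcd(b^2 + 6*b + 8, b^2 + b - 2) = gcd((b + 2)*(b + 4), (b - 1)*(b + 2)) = b + 2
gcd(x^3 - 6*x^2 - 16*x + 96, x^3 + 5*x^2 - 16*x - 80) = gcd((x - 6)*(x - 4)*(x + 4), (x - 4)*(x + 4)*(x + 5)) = x^2 - 16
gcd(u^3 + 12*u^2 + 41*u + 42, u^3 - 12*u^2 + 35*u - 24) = 1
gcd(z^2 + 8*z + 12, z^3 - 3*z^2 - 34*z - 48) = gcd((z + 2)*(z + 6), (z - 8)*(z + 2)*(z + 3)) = z + 2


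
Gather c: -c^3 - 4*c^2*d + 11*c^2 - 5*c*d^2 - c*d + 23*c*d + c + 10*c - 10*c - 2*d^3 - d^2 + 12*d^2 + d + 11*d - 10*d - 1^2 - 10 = -c^3 + c^2*(11 - 4*d) + c*(-5*d^2 + 22*d + 1) - 2*d^3 + 11*d^2 + 2*d - 11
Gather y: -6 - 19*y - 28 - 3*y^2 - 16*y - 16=-3*y^2 - 35*y - 50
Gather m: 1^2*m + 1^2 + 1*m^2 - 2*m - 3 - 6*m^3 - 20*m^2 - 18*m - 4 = -6*m^3 - 19*m^2 - 19*m - 6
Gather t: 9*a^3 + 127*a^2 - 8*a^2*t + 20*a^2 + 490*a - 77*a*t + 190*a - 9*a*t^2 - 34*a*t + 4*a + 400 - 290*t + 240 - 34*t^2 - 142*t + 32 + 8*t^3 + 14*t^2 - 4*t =9*a^3 + 147*a^2 + 684*a + 8*t^3 + t^2*(-9*a - 20) + t*(-8*a^2 - 111*a - 436) + 672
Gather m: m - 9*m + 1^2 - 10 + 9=-8*m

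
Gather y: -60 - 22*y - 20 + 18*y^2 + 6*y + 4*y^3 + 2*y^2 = 4*y^3 + 20*y^2 - 16*y - 80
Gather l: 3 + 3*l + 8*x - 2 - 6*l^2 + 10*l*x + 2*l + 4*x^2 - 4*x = -6*l^2 + l*(10*x + 5) + 4*x^2 + 4*x + 1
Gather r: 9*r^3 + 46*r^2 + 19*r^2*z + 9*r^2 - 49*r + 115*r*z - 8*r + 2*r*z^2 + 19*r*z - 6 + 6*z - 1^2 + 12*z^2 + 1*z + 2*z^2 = 9*r^3 + r^2*(19*z + 55) + r*(2*z^2 + 134*z - 57) + 14*z^2 + 7*z - 7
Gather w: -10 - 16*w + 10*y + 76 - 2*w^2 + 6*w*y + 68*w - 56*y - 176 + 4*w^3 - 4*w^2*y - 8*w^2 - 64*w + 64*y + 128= 4*w^3 + w^2*(-4*y - 10) + w*(6*y - 12) + 18*y + 18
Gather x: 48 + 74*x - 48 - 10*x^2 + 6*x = -10*x^2 + 80*x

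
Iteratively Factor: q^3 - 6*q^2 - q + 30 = (q - 5)*(q^2 - q - 6) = (q - 5)*(q - 3)*(q + 2)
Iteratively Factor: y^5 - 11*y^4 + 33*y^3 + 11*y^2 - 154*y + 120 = (y + 2)*(y^4 - 13*y^3 + 59*y^2 - 107*y + 60) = (y - 4)*(y + 2)*(y^3 - 9*y^2 + 23*y - 15) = (y - 4)*(y - 1)*(y + 2)*(y^2 - 8*y + 15) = (y - 4)*(y - 3)*(y - 1)*(y + 2)*(y - 5)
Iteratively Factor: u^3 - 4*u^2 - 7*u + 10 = (u - 1)*(u^2 - 3*u - 10) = (u - 1)*(u + 2)*(u - 5)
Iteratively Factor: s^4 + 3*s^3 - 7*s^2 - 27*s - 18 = (s + 3)*(s^3 - 7*s - 6) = (s - 3)*(s + 3)*(s^2 + 3*s + 2) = (s - 3)*(s + 2)*(s + 3)*(s + 1)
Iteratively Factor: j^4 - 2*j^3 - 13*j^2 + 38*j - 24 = (j + 4)*(j^3 - 6*j^2 + 11*j - 6) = (j - 1)*(j + 4)*(j^2 - 5*j + 6) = (j - 2)*(j - 1)*(j + 4)*(j - 3)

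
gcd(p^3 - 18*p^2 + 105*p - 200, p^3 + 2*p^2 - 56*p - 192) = p - 8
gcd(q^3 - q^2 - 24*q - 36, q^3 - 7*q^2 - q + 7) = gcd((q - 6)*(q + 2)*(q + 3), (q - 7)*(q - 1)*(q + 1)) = 1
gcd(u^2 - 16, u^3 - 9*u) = 1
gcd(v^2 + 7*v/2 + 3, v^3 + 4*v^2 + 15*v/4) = v + 3/2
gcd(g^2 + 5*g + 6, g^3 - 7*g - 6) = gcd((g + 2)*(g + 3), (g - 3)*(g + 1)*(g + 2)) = g + 2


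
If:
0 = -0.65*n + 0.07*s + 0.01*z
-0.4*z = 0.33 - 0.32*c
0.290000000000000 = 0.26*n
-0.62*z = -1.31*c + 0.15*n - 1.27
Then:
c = -1.98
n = 1.12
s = 10.70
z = -2.41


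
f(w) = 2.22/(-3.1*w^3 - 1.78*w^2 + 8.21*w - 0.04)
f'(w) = 2.22*(9.3*w^2 + 3.56*w - 8.21)/(-3.1*w^3 - 1.78*w^2 + 8.21*w - 0.04)^2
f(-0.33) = -0.78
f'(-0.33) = -2.32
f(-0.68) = -0.41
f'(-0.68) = -0.47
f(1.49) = -1.10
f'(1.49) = 9.71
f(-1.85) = -1.31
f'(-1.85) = 13.20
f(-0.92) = -0.33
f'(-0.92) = -0.18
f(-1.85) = -1.31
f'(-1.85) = 13.20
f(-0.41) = -0.64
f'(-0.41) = -1.48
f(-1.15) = -0.31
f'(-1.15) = -0.00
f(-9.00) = 0.00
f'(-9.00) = 0.00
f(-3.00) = 0.05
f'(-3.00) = 0.08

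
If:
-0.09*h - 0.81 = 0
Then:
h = -9.00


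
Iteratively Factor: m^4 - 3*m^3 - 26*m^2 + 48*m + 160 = (m + 2)*(m^3 - 5*m^2 - 16*m + 80) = (m - 5)*(m + 2)*(m^2 - 16) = (m - 5)*(m + 2)*(m + 4)*(m - 4)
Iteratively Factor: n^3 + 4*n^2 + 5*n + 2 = (n + 1)*(n^2 + 3*n + 2) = (n + 1)^2*(n + 2)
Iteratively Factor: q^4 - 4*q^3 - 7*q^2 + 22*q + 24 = (q + 1)*(q^3 - 5*q^2 - 2*q + 24) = (q - 4)*(q + 1)*(q^2 - q - 6) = (q - 4)*(q - 3)*(q + 1)*(q + 2)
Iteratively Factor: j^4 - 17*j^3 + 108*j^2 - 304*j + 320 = (j - 4)*(j^3 - 13*j^2 + 56*j - 80) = (j - 4)^2*(j^2 - 9*j + 20) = (j - 5)*(j - 4)^2*(j - 4)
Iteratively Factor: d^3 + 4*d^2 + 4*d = (d + 2)*(d^2 + 2*d) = (d + 2)^2*(d)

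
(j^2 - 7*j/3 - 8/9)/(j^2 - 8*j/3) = (j + 1/3)/j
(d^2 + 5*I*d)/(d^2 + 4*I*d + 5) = d/(d - I)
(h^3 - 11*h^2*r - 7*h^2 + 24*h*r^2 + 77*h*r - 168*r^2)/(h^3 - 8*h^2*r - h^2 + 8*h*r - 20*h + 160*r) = (h^2 - 3*h*r - 7*h + 21*r)/(h^2 - h - 20)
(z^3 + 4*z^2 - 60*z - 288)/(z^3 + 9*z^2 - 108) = (z - 8)/(z - 3)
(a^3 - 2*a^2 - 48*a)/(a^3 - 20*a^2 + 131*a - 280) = a*(a + 6)/(a^2 - 12*a + 35)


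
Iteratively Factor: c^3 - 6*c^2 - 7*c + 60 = (c + 3)*(c^2 - 9*c + 20) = (c - 5)*(c + 3)*(c - 4)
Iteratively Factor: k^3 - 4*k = (k + 2)*(k^2 - 2*k) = k*(k + 2)*(k - 2)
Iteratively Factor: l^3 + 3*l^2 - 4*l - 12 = (l + 2)*(l^2 + l - 6) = (l - 2)*(l + 2)*(l + 3)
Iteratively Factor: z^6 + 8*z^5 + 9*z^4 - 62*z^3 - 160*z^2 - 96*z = (z + 2)*(z^5 + 6*z^4 - 3*z^3 - 56*z^2 - 48*z) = (z - 3)*(z + 2)*(z^4 + 9*z^3 + 24*z^2 + 16*z) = z*(z - 3)*(z + 2)*(z^3 + 9*z^2 + 24*z + 16) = z*(z - 3)*(z + 1)*(z + 2)*(z^2 + 8*z + 16) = z*(z - 3)*(z + 1)*(z + 2)*(z + 4)*(z + 4)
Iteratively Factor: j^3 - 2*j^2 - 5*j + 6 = (j + 2)*(j^2 - 4*j + 3) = (j - 1)*(j + 2)*(j - 3)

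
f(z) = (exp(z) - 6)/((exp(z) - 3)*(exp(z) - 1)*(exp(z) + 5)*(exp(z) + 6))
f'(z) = -(exp(z) - 6)*exp(z)/((exp(z) - 3)*(exp(z) - 1)*(exp(z) + 5)*(exp(z) + 6)^2) - (exp(z) - 6)*exp(z)/((exp(z) - 3)*(exp(z) - 1)*(exp(z) + 5)^2*(exp(z) + 6)) - (exp(z) - 6)*exp(z)/((exp(z) - 3)*(exp(z) - 1)^2*(exp(z) + 5)*(exp(z) + 6)) - (exp(z) - 6)*exp(z)/((exp(z) - 3)^2*(exp(z) - 1)*(exp(z) + 5)*(exp(z) + 6)) + exp(z)/((exp(z) - 3)*(exp(z) - 1)*(exp(z) + 5)*(exp(z) + 6)) = (-3*exp(4*z) + 10*exp(3*z) + 137*exp(2*z) - 132*exp(z) - 432)*exp(z)/(exp(8*z) + 14*exp(7*z) + 27*exp(6*z) - 328*exp(5*z) - 917*exp(4*z) + 3174*exp(3*z) + 5589*exp(2*z) - 15660*exp(z) + 8100)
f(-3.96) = -0.07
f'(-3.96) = -0.00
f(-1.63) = -0.08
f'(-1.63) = -0.02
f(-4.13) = -0.07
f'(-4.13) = -0.00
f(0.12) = 0.47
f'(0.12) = -4.12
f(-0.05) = -1.22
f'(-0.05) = -23.80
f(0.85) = 0.07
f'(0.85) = 0.04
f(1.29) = -0.02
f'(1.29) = 0.16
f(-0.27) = -0.25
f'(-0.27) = -0.81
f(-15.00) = -0.07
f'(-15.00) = 0.00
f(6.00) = 0.00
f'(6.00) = 0.00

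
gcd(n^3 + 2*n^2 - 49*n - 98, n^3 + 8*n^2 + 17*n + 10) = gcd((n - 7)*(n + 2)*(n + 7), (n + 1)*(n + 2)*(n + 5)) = n + 2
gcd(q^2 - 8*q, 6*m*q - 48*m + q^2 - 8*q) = q - 8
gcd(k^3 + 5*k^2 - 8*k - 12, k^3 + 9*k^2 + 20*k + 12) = k^2 + 7*k + 6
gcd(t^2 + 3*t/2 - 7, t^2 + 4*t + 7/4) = t + 7/2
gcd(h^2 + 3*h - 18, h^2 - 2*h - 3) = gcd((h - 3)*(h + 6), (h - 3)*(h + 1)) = h - 3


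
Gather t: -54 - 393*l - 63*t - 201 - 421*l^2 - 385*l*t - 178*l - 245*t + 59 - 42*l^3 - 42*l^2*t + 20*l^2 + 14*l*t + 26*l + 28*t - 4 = -42*l^3 - 401*l^2 - 545*l + t*(-42*l^2 - 371*l - 280) - 200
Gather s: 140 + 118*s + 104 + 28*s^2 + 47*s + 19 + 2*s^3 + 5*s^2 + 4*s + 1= 2*s^3 + 33*s^2 + 169*s + 264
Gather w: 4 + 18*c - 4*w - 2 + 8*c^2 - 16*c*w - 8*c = 8*c^2 + 10*c + w*(-16*c - 4) + 2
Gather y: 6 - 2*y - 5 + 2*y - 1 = 0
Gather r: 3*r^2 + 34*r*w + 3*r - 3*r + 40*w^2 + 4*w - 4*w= 3*r^2 + 34*r*w + 40*w^2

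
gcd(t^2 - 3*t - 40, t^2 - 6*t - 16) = t - 8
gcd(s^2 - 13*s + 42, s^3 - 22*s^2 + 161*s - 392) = s - 7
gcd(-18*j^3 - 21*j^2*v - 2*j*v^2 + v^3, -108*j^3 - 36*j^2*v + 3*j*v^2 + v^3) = -18*j^2 - 3*j*v + v^2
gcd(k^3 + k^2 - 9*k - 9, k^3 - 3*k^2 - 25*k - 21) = k^2 + 4*k + 3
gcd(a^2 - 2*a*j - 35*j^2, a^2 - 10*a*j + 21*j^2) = a - 7*j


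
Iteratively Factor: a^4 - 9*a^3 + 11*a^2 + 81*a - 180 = (a - 5)*(a^3 - 4*a^2 - 9*a + 36) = (a - 5)*(a + 3)*(a^2 - 7*a + 12) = (a - 5)*(a - 4)*(a + 3)*(a - 3)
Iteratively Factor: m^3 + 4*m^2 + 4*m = (m)*(m^2 + 4*m + 4) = m*(m + 2)*(m + 2)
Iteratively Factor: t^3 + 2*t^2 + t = (t + 1)*(t^2 + t) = t*(t + 1)*(t + 1)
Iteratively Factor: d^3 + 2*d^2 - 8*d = (d - 2)*(d^2 + 4*d) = (d - 2)*(d + 4)*(d)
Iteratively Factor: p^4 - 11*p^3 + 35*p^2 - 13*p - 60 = (p - 5)*(p^3 - 6*p^2 + 5*p + 12) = (p - 5)*(p - 4)*(p^2 - 2*p - 3) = (p - 5)*(p - 4)*(p + 1)*(p - 3)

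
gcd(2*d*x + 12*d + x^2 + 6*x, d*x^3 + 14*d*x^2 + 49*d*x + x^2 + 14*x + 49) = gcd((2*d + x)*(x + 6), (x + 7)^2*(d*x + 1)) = 1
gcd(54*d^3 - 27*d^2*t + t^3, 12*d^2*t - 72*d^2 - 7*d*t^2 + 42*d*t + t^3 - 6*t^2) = -3*d + t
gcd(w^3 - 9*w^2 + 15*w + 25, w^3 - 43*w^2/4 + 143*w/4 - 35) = w - 5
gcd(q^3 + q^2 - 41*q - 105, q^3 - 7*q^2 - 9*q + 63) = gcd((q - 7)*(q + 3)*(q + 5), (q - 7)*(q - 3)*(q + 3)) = q^2 - 4*q - 21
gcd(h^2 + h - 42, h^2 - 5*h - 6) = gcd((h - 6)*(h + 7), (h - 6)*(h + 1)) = h - 6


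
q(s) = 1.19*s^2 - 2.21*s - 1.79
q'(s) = 2.38*s - 2.21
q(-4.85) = 36.92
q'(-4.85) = -13.75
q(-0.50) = -0.39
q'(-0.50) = -3.40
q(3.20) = 3.32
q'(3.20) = 5.41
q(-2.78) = 13.55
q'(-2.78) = -8.83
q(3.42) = 4.57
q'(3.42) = 5.93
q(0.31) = -2.36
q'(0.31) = -1.47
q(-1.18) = 2.47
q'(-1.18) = -5.02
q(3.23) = 3.49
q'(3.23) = 5.48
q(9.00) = 74.71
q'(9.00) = 19.21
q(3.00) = 2.29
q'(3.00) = 4.93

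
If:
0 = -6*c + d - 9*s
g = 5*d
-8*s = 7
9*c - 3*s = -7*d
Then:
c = 35/34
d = -231/136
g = -1155/136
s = -7/8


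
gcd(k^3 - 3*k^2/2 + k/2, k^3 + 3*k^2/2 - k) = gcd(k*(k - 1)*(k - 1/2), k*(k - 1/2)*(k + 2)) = k^2 - k/2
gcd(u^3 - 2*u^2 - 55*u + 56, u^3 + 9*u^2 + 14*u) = u + 7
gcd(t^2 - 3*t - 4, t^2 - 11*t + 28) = t - 4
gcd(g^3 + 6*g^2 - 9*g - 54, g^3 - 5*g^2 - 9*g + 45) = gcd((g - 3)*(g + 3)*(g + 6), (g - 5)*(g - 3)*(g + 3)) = g^2 - 9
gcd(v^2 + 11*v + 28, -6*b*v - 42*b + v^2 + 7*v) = v + 7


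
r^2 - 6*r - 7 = (r - 7)*(r + 1)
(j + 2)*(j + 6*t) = j^2 + 6*j*t + 2*j + 12*t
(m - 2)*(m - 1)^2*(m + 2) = m^4 - 2*m^3 - 3*m^2 + 8*m - 4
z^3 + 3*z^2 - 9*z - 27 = (z - 3)*(z + 3)^2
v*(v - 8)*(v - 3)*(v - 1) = v^4 - 12*v^3 + 35*v^2 - 24*v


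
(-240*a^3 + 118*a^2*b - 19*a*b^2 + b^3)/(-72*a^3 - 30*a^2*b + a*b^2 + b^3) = (40*a^2 - 13*a*b + b^2)/(12*a^2 + 7*a*b + b^2)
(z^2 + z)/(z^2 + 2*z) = (z + 1)/(z + 2)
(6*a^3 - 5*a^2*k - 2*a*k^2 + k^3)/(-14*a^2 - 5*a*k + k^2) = (-3*a^2 + 4*a*k - k^2)/(7*a - k)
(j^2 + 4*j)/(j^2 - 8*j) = (j + 4)/(j - 8)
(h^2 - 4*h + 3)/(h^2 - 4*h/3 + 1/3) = 3*(h - 3)/(3*h - 1)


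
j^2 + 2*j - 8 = (j - 2)*(j + 4)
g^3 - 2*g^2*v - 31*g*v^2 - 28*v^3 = (g - 7*v)*(g + v)*(g + 4*v)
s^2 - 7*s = s*(s - 7)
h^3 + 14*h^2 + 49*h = h*(h + 7)^2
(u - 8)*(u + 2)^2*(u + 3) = u^4 - u^3 - 40*u^2 - 116*u - 96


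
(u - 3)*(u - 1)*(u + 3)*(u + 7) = u^4 + 6*u^3 - 16*u^2 - 54*u + 63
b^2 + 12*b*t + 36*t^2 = (b + 6*t)^2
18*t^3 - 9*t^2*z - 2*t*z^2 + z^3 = (-3*t + z)*(-2*t + z)*(3*t + z)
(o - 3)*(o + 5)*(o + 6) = o^3 + 8*o^2 - 3*o - 90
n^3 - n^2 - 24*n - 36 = (n - 6)*(n + 2)*(n + 3)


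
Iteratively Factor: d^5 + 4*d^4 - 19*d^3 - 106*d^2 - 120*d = (d + 2)*(d^4 + 2*d^3 - 23*d^2 - 60*d) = d*(d + 2)*(d^3 + 2*d^2 - 23*d - 60) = d*(d + 2)*(d + 4)*(d^2 - 2*d - 15) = d*(d + 2)*(d + 3)*(d + 4)*(d - 5)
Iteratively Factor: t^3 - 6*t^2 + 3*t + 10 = (t + 1)*(t^2 - 7*t + 10) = (t - 5)*(t + 1)*(t - 2)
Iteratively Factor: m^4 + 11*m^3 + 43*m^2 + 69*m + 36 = (m + 3)*(m^3 + 8*m^2 + 19*m + 12) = (m + 1)*(m + 3)*(m^2 + 7*m + 12) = (m + 1)*(m + 3)*(m + 4)*(m + 3)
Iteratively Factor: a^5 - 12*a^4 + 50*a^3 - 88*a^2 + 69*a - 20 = (a - 1)*(a^4 - 11*a^3 + 39*a^2 - 49*a + 20) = (a - 4)*(a - 1)*(a^3 - 7*a^2 + 11*a - 5) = (a - 5)*(a - 4)*(a - 1)*(a^2 - 2*a + 1) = (a - 5)*(a - 4)*(a - 1)^2*(a - 1)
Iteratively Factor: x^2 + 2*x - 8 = (x + 4)*(x - 2)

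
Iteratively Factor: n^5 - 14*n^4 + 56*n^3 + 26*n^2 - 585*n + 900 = (n - 4)*(n^4 - 10*n^3 + 16*n^2 + 90*n - 225) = (n - 4)*(n - 3)*(n^3 - 7*n^2 - 5*n + 75) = (n - 5)*(n - 4)*(n - 3)*(n^2 - 2*n - 15) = (n - 5)^2*(n - 4)*(n - 3)*(n + 3)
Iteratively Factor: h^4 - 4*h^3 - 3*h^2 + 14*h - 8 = (h - 1)*(h^3 - 3*h^2 - 6*h + 8) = (h - 1)^2*(h^2 - 2*h - 8) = (h - 4)*(h - 1)^2*(h + 2)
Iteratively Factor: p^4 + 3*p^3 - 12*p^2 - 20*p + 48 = (p - 2)*(p^3 + 5*p^2 - 2*p - 24) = (p - 2)*(p + 3)*(p^2 + 2*p - 8) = (p - 2)^2*(p + 3)*(p + 4)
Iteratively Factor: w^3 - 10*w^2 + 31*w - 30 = (w - 3)*(w^2 - 7*w + 10) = (w - 3)*(w - 2)*(w - 5)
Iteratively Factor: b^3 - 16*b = (b + 4)*(b^2 - 4*b) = b*(b + 4)*(b - 4)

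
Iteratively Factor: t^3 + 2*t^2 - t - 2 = (t + 2)*(t^2 - 1) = (t - 1)*(t + 2)*(t + 1)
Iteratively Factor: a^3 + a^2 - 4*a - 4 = (a + 1)*(a^2 - 4) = (a - 2)*(a + 1)*(a + 2)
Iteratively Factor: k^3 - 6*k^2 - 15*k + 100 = (k + 4)*(k^2 - 10*k + 25) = (k - 5)*(k + 4)*(k - 5)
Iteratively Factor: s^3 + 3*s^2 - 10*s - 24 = (s - 3)*(s^2 + 6*s + 8) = (s - 3)*(s + 4)*(s + 2)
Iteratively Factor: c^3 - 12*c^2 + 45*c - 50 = (c - 5)*(c^2 - 7*c + 10) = (c - 5)^2*(c - 2)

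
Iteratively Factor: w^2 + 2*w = (w)*(w + 2)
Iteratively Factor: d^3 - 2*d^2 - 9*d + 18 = (d - 3)*(d^2 + d - 6) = (d - 3)*(d - 2)*(d + 3)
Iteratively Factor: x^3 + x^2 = (x)*(x^2 + x) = x^2*(x + 1)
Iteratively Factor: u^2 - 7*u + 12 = (u - 3)*(u - 4)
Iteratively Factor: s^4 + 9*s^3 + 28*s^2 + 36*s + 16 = (s + 1)*(s^3 + 8*s^2 + 20*s + 16) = (s + 1)*(s + 2)*(s^2 + 6*s + 8) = (s + 1)*(s + 2)*(s + 4)*(s + 2)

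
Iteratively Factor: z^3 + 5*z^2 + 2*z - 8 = (z + 2)*(z^2 + 3*z - 4) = (z - 1)*(z + 2)*(z + 4)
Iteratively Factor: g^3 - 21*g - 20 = (g + 4)*(g^2 - 4*g - 5) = (g - 5)*(g + 4)*(g + 1)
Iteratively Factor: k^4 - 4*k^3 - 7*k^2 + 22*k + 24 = (k + 1)*(k^3 - 5*k^2 - 2*k + 24) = (k + 1)*(k + 2)*(k^2 - 7*k + 12) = (k - 4)*(k + 1)*(k + 2)*(k - 3)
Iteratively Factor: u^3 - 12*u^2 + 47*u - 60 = (u - 3)*(u^2 - 9*u + 20) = (u - 4)*(u - 3)*(u - 5)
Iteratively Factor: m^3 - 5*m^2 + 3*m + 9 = (m - 3)*(m^2 - 2*m - 3) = (m - 3)^2*(m + 1)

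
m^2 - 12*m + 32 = (m - 8)*(m - 4)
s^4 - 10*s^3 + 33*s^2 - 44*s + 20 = (s - 5)*(s - 2)^2*(s - 1)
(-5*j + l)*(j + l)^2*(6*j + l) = -30*j^4 - 59*j^3*l - 27*j^2*l^2 + 3*j*l^3 + l^4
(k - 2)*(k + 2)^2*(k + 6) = k^4 + 8*k^3 + 8*k^2 - 32*k - 48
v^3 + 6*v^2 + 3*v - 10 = (v - 1)*(v + 2)*(v + 5)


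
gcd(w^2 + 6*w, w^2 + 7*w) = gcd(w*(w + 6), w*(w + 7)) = w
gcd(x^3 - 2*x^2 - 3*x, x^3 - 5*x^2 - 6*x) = x^2 + x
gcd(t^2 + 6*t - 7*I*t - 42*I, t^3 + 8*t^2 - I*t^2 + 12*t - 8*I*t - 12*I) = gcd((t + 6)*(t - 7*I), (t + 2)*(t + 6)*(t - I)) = t + 6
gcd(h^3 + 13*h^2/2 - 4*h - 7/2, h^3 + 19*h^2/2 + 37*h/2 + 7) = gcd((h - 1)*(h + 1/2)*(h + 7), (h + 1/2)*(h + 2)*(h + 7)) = h^2 + 15*h/2 + 7/2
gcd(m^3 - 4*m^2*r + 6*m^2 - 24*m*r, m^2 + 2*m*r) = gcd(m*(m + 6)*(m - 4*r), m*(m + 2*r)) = m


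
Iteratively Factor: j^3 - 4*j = (j - 2)*(j^2 + 2*j) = (j - 2)*(j + 2)*(j)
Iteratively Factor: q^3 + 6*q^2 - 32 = (q - 2)*(q^2 + 8*q + 16) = (q - 2)*(q + 4)*(q + 4)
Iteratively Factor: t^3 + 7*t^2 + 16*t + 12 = (t + 2)*(t^2 + 5*t + 6) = (t + 2)^2*(t + 3)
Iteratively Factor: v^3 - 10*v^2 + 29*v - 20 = (v - 4)*(v^2 - 6*v + 5) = (v - 4)*(v - 1)*(v - 5)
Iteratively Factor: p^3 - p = (p - 1)*(p^2 + p) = (p - 1)*(p + 1)*(p)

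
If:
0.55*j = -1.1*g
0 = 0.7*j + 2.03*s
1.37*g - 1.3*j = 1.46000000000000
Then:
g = 0.37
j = -0.74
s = 0.25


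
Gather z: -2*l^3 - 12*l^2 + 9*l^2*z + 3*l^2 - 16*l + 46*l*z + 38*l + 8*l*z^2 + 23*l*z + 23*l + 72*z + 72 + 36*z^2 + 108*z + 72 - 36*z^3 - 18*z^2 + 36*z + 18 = -2*l^3 - 9*l^2 + 45*l - 36*z^3 + z^2*(8*l + 18) + z*(9*l^2 + 69*l + 216) + 162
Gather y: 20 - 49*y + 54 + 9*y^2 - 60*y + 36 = 9*y^2 - 109*y + 110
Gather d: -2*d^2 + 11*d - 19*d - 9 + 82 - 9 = -2*d^2 - 8*d + 64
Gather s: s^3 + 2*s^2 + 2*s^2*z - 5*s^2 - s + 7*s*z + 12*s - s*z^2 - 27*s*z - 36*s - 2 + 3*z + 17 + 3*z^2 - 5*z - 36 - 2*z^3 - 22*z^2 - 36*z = s^3 + s^2*(2*z - 3) + s*(-z^2 - 20*z - 25) - 2*z^3 - 19*z^2 - 38*z - 21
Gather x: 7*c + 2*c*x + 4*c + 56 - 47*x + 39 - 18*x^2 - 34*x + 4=11*c - 18*x^2 + x*(2*c - 81) + 99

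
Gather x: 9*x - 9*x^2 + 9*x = -9*x^2 + 18*x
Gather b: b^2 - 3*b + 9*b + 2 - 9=b^2 + 6*b - 7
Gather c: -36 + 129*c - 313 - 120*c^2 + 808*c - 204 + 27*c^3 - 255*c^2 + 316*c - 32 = 27*c^3 - 375*c^2 + 1253*c - 585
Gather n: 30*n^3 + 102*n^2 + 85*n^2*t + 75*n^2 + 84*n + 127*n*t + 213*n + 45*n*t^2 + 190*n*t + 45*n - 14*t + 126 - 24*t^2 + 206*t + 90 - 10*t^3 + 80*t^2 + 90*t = 30*n^3 + n^2*(85*t + 177) + n*(45*t^2 + 317*t + 342) - 10*t^3 + 56*t^2 + 282*t + 216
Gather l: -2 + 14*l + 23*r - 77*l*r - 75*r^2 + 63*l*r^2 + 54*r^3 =l*(63*r^2 - 77*r + 14) + 54*r^3 - 75*r^2 + 23*r - 2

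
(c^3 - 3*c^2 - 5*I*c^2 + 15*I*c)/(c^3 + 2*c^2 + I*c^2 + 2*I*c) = (c^2 - c*(3 + 5*I) + 15*I)/(c^2 + c*(2 + I) + 2*I)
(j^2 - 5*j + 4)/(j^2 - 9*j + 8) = (j - 4)/(j - 8)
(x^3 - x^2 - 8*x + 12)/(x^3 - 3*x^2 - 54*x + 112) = (x^2 + x - 6)/(x^2 - x - 56)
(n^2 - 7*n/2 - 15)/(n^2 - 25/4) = 2*(n - 6)/(2*n - 5)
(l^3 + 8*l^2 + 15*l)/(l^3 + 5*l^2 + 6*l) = (l + 5)/(l + 2)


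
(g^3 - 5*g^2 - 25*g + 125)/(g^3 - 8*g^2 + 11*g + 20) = (g^2 - 25)/(g^2 - 3*g - 4)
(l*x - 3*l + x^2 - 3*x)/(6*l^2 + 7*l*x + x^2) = (x - 3)/(6*l + x)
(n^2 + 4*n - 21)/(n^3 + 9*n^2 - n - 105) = 1/(n + 5)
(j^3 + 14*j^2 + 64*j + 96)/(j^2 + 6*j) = j + 8 + 16/j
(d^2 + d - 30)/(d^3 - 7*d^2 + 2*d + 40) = (d + 6)/(d^2 - 2*d - 8)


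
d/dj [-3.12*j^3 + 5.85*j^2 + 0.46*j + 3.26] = -9.36*j^2 + 11.7*j + 0.46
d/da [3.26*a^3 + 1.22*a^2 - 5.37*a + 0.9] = 9.78*a^2 + 2.44*a - 5.37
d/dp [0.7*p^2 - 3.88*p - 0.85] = 1.4*p - 3.88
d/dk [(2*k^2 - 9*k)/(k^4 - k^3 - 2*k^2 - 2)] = (k^2*(2*k - 9)*(-4*k^2 + 3*k + 4) + (9 - 4*k)*(-k^4 + k^3 + 2*k^2 + 2))/(-k^4 + k^3 + 2*k^2 + 2)^2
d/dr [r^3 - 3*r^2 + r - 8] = 3*r^2 - 6*r + 1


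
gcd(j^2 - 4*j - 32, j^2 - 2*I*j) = 1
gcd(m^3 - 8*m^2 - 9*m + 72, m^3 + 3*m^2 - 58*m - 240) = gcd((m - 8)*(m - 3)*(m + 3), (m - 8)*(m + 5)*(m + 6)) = m - 8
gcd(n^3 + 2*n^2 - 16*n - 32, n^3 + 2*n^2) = n + 2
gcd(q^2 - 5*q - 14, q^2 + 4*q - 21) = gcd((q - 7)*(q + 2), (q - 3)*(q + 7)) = 1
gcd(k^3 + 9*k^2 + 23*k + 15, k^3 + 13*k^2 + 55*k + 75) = k^2 + 8*k + 15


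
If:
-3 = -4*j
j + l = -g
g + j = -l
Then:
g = -l - 3/4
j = 3/4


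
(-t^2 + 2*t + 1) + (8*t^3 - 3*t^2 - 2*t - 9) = 8*t^3 - 4*t^2 - 8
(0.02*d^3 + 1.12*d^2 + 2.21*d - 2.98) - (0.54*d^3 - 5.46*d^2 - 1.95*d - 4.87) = -0.52*d^3 + 6.58*d^2 + 4.16*d + 1.89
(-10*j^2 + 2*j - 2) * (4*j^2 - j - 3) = -40*j^4 + 18*j^3 + 20*j^2 - 4*j + 6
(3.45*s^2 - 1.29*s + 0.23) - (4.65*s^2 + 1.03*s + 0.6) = -1.2*s^2 - 2.32*s - 0.37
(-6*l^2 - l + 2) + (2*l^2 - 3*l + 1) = -4*l^2 - 4*l + 3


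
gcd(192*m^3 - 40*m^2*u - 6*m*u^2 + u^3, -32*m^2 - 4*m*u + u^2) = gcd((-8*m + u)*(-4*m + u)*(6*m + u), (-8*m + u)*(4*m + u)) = -8*m + u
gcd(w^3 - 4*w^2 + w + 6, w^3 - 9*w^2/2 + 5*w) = w - 2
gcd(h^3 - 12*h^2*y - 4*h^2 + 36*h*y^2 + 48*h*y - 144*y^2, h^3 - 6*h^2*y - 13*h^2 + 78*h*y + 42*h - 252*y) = -h + 6*y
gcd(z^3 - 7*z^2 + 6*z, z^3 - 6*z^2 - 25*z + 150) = z - 6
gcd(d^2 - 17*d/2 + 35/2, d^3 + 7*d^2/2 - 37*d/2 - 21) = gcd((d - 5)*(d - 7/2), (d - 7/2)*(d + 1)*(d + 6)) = d - 7/2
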